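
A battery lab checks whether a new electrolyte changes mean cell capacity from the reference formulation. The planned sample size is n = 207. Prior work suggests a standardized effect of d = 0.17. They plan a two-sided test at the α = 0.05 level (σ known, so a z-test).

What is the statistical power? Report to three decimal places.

Power ≈ 0.686

Noncentrality parameter: δ = d·√n = 0.17 × √207 = 2.4459
Critical value for a two-sided test at α = 0.05: z_{α/2} = 1.960.
Power = Φ(δ − 1.960) + Φ(−δ − 1.960) = Φ(0.486) + Φ(-4.406) = 0.6865 + 0.0000 = 0.6865.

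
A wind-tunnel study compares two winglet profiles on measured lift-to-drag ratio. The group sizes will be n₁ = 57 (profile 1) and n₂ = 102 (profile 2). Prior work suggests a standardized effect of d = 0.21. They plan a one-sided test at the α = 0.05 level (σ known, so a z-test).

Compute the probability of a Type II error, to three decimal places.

Noncentrality parameter: δ = d / √(1/n₁ + 1/n₂) = 0.21 / √(1/57 + 1/102) = 1.2699
Critical value for a one-sided test at α = 0.05: z_α = 1.645.
Power = P(Z > 1.645 − δ) = Φ(-0.375) = 0.3538.
Type II error: β = 1 − power = 1 − 0.3538 = 0.6462.

β ≈ 0.646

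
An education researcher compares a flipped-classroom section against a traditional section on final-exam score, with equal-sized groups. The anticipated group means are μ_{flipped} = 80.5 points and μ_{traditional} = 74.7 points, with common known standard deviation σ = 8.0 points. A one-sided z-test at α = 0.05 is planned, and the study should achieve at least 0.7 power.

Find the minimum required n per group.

Standardized effect: d = |μ_{flipped} − μ_{traditional}| / σ = |80.5 − 74.7| / 8.0 = 0.7250
For power 0.7 need Φ(δ − z_{0.05}) = 0.7, so δ = z_{0.05} + z_{0.30} = 1.645 + 0.524 = 2.169.
δ = d·√(n/2) ⇒ n = 2(δ/d)² = 2 × (2.169 / 0.7250)² = 17.91.
Round up to the next whole unit.

n = 18 per group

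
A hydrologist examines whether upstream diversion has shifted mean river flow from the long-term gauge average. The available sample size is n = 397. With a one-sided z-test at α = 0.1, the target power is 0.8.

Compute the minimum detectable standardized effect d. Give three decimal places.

d ≈ 0.107

Need Φ(δ − 1.282) = 0.8, so δ = 1.282 + 0.842 = 2.123.
δ = d·√n ⇒ d = δ/√n = 2.123/√397 = 0.1066.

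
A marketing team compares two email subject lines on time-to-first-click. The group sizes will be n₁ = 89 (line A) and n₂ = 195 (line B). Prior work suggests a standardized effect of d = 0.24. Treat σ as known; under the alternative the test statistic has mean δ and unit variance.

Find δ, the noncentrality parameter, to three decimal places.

δ ≈ 1.876

δ = d / √(1/n₁ + 1/n₂) = 0.24 / √(1/89 + 1/195) = 1.8761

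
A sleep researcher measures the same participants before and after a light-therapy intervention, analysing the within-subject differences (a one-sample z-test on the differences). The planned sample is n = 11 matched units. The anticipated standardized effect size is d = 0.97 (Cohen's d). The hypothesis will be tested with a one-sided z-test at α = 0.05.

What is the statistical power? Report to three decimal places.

Noncentrality parameter: δ = d·√n = 0.97 × √11 = 3.2171
One-sided α = 0.05 → critical value z_{0.05} = 1.645.
Power = P(Z > 1.645 − δ) = Φ(1.572) = 0.9421.

Power ≈ 0.942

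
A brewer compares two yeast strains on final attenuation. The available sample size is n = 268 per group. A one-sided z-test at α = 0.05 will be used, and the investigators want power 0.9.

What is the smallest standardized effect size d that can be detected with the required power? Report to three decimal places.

d ≈ 0.253

Need Φ(δ − 1.645) = 0.9, so δ = 1.645 + 1.282 = 2.926.
δ = d·√(n/2) ⇒ d = δ/√(n/2) = 2.926/√(268/2) = 0.2528.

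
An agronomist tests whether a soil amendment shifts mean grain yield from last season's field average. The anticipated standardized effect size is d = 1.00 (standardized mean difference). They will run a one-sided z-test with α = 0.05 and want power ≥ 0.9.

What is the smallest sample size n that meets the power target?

Set Φ(δ − 1.645) = 0.9; then δ − 1.645 = Φ⁻¹(0.9) = 1.282, giving δ = 2.926.
δ = d·√n ⇒ n = (δ/d)² = (2.926 / 1.00)² = 8.56.
Rounding up, n = 9.

n = 9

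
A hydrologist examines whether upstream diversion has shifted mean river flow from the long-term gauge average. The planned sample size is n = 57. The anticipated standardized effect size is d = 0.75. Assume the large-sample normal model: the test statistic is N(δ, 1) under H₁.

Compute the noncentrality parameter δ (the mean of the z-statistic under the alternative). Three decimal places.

δ ≈ 5.662

δ = d·√n = 0.75 × √57 = 5.6624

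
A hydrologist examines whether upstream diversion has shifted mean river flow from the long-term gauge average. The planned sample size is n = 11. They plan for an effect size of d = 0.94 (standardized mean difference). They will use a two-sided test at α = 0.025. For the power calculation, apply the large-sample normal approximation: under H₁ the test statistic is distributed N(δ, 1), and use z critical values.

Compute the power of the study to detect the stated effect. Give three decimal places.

Noncentrality parameter: δ = d·√n = 0.94 × √11 = 3.1176
Critical value for a two-sided test at α = 0.025: z_{α/2} = 2.241.
Power = Φ(δ − 2.241) + Φ(−δ − 2.241) = Φ(0.876) + Φ(-5.359) = 0.8095 + 0.0000 = 0.8095.

Power ≈ 0.810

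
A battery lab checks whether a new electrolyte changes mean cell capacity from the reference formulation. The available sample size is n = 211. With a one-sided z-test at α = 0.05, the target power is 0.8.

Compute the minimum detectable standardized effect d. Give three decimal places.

Need Φ(δ − 1.645) = 0.8, so δ = 1.645 + 0.842 = 2.486.
δ = d·√n ⇒ d = δ/√n = 2.486/√211 = 0.1712.

d ≈ 0.171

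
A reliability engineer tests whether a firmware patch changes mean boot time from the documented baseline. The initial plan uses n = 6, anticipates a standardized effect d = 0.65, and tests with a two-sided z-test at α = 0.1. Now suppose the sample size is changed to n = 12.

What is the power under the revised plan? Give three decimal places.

With n = 12: δ = d·√n = 0.65 × √12 = 2.2517. Critical value z_{0.05} = 1.645.
Revised power = Φ(δ − 1.645) + Φ(−δ − 1.645) = Φ(0.607) + Φ(-3.897) = 0.7280 + 0.0000 = 0.7281.

Power ≈ 0.728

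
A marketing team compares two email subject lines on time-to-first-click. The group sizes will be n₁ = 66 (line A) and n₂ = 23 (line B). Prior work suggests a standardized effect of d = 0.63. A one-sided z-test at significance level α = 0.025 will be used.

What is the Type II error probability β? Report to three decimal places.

β ≈ 0.260

Noncentrality parameter: δ = d / √(1/n₁ + 1/n₂) = 0.63 / √(1/66 + 1/23) = 2.6018
One-sided α = 0.025 → critical value z_{0.025} = 1.960.
Power = Φ(δ − 1.960) = Φ(0.642) = 0.7395.
Type II error: β = 1 − power = 1 − 0.7395 = 0.2605.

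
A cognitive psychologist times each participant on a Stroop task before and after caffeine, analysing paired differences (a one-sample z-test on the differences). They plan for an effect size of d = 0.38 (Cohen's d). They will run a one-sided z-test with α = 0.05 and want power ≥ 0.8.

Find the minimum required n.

For power 0.8 need Φ(δ − z_{0.05}) = 0.8, so δ = z_{0.05} + z_{0.20} = 1.645 + 0.842 = 2.486.
δ = d·√n ⇒ n = (δ/d)² = (2.486 / 0.38)² = 42.82.
Round up to the next whole unit.

n = 43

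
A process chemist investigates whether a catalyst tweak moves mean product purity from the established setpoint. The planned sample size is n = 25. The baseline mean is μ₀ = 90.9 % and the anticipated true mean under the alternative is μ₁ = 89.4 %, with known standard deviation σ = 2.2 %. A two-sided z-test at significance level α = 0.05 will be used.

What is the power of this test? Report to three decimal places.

Power ≈ 0.926

Standardized effect: d = |μ₁ − μ₀| / σ = |89.4 − 90.9| / 2.2 = 0.6818
Noncentrality parameter: δ = d·√n = 0.6818 × √25 = 3.4091
Two-sided α = 0.05 → critical value z_{0.025} = 1.960.
Power = Φ(δ − 1.960) + Φ(−δ − 1.960) = Φ(1.449) + Φ(-5.369) = 0.9263 + 0.0000 = 0.9263.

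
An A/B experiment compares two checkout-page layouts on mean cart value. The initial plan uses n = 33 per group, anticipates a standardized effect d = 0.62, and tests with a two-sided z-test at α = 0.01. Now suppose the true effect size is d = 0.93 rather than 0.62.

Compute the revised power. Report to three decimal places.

Power ≈ 0.885

With d = 0.93: δ = d·√(n/2) = 0.93 × √(33/2) = 3.7777. Critical value z_{0.005} = 2.576.
Revised power = Φ(δ − 2.576) + Φ(−δ − 2.576) = Φ(1.202) + Φ(-6.354) = 0.8853 + 0.0000 = 0.8853.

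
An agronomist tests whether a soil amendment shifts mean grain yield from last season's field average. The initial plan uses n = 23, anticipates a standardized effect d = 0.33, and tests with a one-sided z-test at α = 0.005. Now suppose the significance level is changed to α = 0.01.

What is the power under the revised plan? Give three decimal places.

Power ≈ 0.229

δ = d·√n = 0.33 × √23 = 1.5826 (unchanged). New critical value: z_{0.01} = 2.326.
Revised power = Φ(δ − 2.326) = Φ(-0.744) = 0.2285.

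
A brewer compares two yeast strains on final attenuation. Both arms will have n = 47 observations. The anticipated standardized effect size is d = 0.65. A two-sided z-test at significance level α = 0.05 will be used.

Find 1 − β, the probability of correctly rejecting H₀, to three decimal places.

Noncentrality parameter: δ = d·√(n/2) = 0.65 × √(47/2) = 3.1510
Two-sided α = 0.05 → critical value z_{0.025} = 1.960.
Power = Φ(δ − 1.960) + Φ(−δ − 1.960) = Φ(1.191) + Φ(-5.111) = 0.8832 + 0.0000 = 0.8832.

Power ≈ 0.883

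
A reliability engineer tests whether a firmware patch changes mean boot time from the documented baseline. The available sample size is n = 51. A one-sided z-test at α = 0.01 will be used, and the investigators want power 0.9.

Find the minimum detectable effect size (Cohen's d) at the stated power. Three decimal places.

Required noncentrality: δ = z_{0.01} + z_{0.10} = 2.326 + 1.282 = 3.608.
δ = d·√n ⇒ d = δ/√n = 3.608/√51 = 0.5052.

d ≈ 0.505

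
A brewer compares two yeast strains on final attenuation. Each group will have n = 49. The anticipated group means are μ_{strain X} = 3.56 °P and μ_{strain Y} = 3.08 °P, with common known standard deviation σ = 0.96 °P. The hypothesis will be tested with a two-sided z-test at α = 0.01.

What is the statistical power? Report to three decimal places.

Standardized effect: d = |μ_{strain X} − μ_{strain Y}| / σ = |3.56 − 3.08| / 0.96 = 0.5000
Noncentrality parameter: δ = d·√(n/2) = 0.5000 × √(49/2) = 2.4749
Critical value for a two-sided test at α = 0.01: z_{α/2} = 2.576.
Power = Φ(δ − 2.576) + Φ(−δ − 2.576) = Φ(-0.101) + Φ(-5.051) = 0.4598 + 0.0000 = 0.4598.

Power ≈ 0.460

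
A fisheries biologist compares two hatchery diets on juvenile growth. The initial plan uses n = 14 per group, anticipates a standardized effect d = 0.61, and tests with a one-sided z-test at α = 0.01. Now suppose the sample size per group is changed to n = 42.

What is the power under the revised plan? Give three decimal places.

Power ≈ 0.680

With n = 42 per group: δ = d·√(n/2) = 0.61 × √(42/2) = 2.7954. Critical value z_{0.01} = 2.326.
Revised power = P(Z > 2.326 − δ) = Φ(0.469) = 0.6805.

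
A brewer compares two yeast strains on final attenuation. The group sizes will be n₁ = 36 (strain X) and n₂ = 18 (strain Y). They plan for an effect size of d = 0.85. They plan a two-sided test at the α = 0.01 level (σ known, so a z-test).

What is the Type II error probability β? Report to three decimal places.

Noncentrality parameter: δ = d / √(1/n₁ + 1/n₂) = 0.85 / √(1/36 + 1/18) = 2.9445
Two-sided α = 0.01 → critical value z_{0.005} = 2.576.
Power = Φ(δ − 2.576) + Φ(−δ − 2.576) = Φ(0.369) + Φ(-5.520) = 0.6438 + 0.0000 = 0.6438.
Type II error: β = 1 − power = 1 − 0.6438 = 0.3562.

β ≈ 0.356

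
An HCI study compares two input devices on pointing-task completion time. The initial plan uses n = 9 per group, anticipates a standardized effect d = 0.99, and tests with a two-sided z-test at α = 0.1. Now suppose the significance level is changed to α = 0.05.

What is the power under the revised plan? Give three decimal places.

Power ≈ 0.556

δ = d·√(n/2) = 0.99 × √(9/2) = 2.1001 (unchanged). New critical value: z_{0.025} = 1.960.
Revised power = Φ(δ − 1.960) + Φ(−δ − 1.960) = Φ(0.140) + Φ(-4.060) = 0.5557 + 0.0000 = 0.5558.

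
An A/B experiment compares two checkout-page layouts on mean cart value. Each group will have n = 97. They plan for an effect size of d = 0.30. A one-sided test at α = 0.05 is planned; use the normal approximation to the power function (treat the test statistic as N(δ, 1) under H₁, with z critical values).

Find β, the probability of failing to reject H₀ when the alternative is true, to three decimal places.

β ≈ 0.328

Noncentrality parameter: δ = d·√(n/2) = 0.30 × √(97/2) = 2.0893
One-sided α = 0.05 → critical value z_{0.05} = 1.645.
Power = P(Z > 1.645 − δ) = Φ(0.444) = 0.6716.
Type II error: β = 1 − power = 1 − 0.6716 = 0.3284.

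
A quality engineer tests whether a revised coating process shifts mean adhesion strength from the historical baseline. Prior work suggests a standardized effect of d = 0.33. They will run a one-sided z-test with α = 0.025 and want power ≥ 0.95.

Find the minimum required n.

n = 120

For power 0.95 need Φ(δ − z_{0.025}) = 0.95, so δ = z_{0.025} + z_{0.05} = 1.960 + 1.645 = 3.605.
δ = d·√n ⇒ n = (δ/d)² = (3.605 / 0.33)² = 119.33.
Round up to the next whole unit.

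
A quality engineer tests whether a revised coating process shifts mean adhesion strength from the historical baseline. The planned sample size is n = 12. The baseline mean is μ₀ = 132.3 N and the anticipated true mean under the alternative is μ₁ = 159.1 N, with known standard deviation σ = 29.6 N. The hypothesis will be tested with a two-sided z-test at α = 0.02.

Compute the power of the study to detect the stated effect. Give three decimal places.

Standardized effect: d = |μ₁ − μ₀| / σ = |159.1 − 132.3| / 29.6 = 0.9054
Noncentrality parameter: δ = d·√n = 0.9054 × √12 = 3.1364
Critical value for a two-sided test at α = 0.02: z_{α/2} = 2.326.
Power = Φ(δ − 2.326) + Φ(−δ − 2.326) = Φ(0.810) + Φ(-5.463) = 0.7910 + 0.0000 = 0.7910.

Power ≈ 0.791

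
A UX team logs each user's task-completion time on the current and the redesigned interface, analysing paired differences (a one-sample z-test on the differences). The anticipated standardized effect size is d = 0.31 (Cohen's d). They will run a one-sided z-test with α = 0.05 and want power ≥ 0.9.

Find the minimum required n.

Set Φ(δ − 1.645) = 0.9; then δ − 1.645 = Φ⁻¹(0.9) = 1.282, giving δ = 2.926.
δ = d·√n ⇒ n = (δ/d)² = (2.926 / 0.31)² = 89.11.
Round up to the next whole unit.

n = 90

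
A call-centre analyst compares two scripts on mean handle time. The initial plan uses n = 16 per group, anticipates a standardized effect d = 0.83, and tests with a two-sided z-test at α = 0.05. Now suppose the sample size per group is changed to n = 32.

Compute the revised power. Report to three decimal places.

Power ≈ 0.913

With n = 32 per group: δ = d·√(n/2) = 0.83 × √(32/2) = 3.3200. Critical value z_{0.025} = 1.960.
Revised power = Φ(δ − 1.960) + Φ(−δ − 1.960) = Φ(1.360) + Φ(-5.280) = 0.9131 + 0.0000 = 0.9131.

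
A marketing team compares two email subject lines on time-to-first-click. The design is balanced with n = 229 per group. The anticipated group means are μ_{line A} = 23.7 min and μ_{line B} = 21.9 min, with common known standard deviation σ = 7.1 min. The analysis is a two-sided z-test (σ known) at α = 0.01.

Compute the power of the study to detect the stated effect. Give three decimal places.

Power ≈ 0.554

Standardized effect: d = |μ_{line A} − μ_{line B}| / σ = |23.7 − 21.9| / 7.1 = 0.2535
Noncentrality parameter: δ = d·√(n/2) = 0.2535 × √(229/2) = 2.7128
Two-sided α = 0.01 → critical value z_{0.005} = 2.576.
Power = Φ(δ − 2.576) + Φ(−δ − 2.576) = Φ(0.137) + Φ(-5.289) = 0.5545 + 0.0000 = 0.5545.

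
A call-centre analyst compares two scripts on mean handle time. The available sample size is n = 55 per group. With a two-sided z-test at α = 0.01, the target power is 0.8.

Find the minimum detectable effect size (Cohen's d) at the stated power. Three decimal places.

d ≈ 0.652

Required noncentrality: δ = z_{0.005} + z_{0.20} = 2.576 + 0.842 = 3.417.
(Lower-tail contribution to power is negligible for δ > 0.)
δ = d·√(n/2) ⇒ d = δ/√(n/2) = 3.417/√(55/2) = 0.6517.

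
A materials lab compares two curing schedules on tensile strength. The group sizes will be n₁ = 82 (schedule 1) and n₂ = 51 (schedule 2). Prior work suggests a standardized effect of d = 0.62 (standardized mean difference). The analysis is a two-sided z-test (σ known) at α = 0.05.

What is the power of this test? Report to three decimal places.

Power ≈ 0.935

Noncentrality parameter: λ = d / √(1/n₁ + 1/n₂) = 0.62 / √(1/82 + 1/51) = 3.4766
Two-sided α = 0.05 → critical value z_{0.025} = 1.960.
Power = Φ(λ − 1.960) + Φ(−λ − 1.960) = Φ(1.517) + Φ(-5.437) = 0.9353 + 0.0000 = 0.9353.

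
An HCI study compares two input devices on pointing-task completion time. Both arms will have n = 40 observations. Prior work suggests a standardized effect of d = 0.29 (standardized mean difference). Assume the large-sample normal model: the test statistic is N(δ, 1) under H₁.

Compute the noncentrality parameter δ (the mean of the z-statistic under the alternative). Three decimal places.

δ ≈ 1.297

The noncentrality parameter scales effect size by the design's sample-size factor: δ = d·√(n/2) = 0.29 × √(40/2) = 1.2969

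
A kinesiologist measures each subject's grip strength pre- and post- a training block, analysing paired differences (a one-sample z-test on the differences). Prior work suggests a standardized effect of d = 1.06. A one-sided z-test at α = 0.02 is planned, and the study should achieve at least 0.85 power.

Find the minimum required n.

n = 9

Set Φ(δ − 2.054) = 0.85; then δ − 2.054 = Φ⁻¹(0.85) = 1.036, giving δ = 3.090.
δ = d·√n ⇒ n = (δ/d)² = (3.090 / 1.06)² = 8.50.
Round up to the next whole unit.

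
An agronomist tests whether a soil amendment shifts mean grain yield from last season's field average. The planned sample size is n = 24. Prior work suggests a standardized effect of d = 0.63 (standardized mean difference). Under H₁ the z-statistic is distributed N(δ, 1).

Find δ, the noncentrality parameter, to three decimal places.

The noncentrality parameter scales effect size by the design's sample-size factor: δ = d·√n = 0.63 × √24 = 3.0864

δ ≈ 3.086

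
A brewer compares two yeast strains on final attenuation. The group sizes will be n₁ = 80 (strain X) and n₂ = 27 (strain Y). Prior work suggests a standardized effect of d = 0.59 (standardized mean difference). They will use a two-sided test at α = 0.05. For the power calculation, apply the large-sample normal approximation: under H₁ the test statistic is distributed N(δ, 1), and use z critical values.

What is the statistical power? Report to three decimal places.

Power ≈ 0.755

Noncentrality parameter: λ = d / √(1/n₁ + 1/n₂) = 0.59 / √(1/80 + 1/27) = 2.6509
Critical value for a two-sided test at α = 0.05: z_{α/2} = 1.960.
Power = Φ(λ − 1.960) + Φ(−λ − 1.960) = Φ(0.691) + Φ(-4.611) = 0.7552 + 0.0000 = 0.7552.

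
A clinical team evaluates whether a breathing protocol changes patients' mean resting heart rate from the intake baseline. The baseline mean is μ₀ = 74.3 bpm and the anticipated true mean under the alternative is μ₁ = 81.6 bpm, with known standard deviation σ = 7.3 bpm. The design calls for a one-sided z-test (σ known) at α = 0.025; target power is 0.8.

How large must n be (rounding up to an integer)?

n = 8

Standardized effect: d = |μ₁ − μ₀| / σ = |81.6 − 74.3| / 7.3 = 1.0000
For power 0.8 need Φ(δ − z_{0.025}) = 0.8, so δ = z_{0.025} + z_{0.20} = 1.960 + 0.842 = 2.802.
δ = d·√n ⇒ n = (δ/d)² = (2.802 / 1.0000)² = 7.85.
Round up to the next whole unit.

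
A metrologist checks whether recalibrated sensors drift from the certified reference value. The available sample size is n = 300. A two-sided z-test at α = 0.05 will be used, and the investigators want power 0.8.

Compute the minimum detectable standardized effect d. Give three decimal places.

Required noncentrality: δ = z_{0.025} + z_{0.20} = 1.960 + 0.842 = 2.802.
(The second rejection-region term Φ(−δ − z_{α/2}) is negligible and dropped.)
δ = d·√n ⇒ d = δ/√n = 2.802/√300 = 0.1617.

d ≈ 0.162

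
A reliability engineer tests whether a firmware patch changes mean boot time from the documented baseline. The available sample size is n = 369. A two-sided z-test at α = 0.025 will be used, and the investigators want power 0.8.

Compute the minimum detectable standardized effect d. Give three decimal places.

Need Φ(δ − 2.241) = 0.8, so δ = 2.241 + 0.842 = 3.083.
(Lower-tail contribution to power is negligible for δ > 0.)
δ = d·√n ⇒ d = δ/√n = 3.083/√369 = 0.1605.

d ≈ 0.160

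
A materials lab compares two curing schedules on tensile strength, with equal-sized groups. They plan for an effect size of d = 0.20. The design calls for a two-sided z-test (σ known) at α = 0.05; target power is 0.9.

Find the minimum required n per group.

n = 526 per group

Set Φ(δ − 1.960) = 0.9; then δ − 1.960 = Φ⁻¹(0.9) = 1.282, giving δ = 3.242.
(The Φ(−δ − z_{α/2}) term is vanishingly small for δ > 0 and is dropped in the standard sample-size formula.)
δ = d·√(n/2) ⇒ n = 2(δ/d)² = 2 × (3.242 / 0.20)² = 525.37.
Rounding up, n = 526 per group.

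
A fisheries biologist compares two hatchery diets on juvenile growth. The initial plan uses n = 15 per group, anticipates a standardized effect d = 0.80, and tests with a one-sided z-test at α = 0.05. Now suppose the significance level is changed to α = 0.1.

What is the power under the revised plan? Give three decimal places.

δ = d·√(n/2) = 0.80 × √(15/2) = 2.1909 (unchanged). New critical value: z_{0.1} = 1.282.
Revised power = Φ(δ − 1.282) = Φ(0.909) = 0.8184.

Power ≈ 0.818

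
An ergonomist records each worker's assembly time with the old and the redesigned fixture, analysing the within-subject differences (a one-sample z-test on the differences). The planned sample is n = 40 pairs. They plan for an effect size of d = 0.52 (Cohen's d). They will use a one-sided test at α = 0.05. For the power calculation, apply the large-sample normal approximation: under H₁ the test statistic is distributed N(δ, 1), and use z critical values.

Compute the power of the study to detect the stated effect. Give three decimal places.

Power ≈ 0.950

Noncentrality parameter: δ = d·√n = 0.52 × √40 = 3.2888
Critical value for a one-sided test at α = 0.05: z_α = 1.645.
Power = P(Z > 1.645 − δ) = Φ(1.644) = 0.9499.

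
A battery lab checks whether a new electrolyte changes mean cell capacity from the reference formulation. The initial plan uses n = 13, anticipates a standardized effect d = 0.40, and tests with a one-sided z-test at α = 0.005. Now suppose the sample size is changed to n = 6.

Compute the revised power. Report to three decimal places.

Power ≈ 0.055

With n = 6: δ = d·√n = 0.40 × √6 = 0.9798. Critical value z_{0.005} = 2.576.
Revised power = P(Z > 2.576 − δ) = Φ(-1.596) = 0.0552.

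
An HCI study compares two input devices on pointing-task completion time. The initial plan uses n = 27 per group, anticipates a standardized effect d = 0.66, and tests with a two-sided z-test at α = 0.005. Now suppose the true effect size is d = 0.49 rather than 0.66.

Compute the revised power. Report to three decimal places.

With d = 0.49: δ = d·√(n/2) = 0.49 × √(27/2) = 1.8004. Critical value z_{0.0025} = 2.807.
Revised power = Φ(δ − 2.807) + Φ(−δ − 2.807) = Φ(-1.007) + Φ(-4.607) = 0.1570 + 0.0000 = 0.1571.

Power ≈ 0.157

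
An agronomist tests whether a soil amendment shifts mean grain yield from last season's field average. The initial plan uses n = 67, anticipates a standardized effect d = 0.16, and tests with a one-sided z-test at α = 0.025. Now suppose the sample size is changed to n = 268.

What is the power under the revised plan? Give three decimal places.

With n = 268: δ = d·√n = 0.16 × √268 = 2.6193. Critical value z_{0.025} = 1.960.
Revised power = Φ(δ − 1.960) = Φ(0.659) = 0.7452.

Power ≈ 0.745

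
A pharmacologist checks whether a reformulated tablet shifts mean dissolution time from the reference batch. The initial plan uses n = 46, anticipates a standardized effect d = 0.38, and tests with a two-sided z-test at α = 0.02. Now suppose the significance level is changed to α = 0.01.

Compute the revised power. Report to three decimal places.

Power ≈ 0.501

δ = d·√n = 0.38 × √46 = 2.5773 (unchanged). New critical value: z_{0.005} = 2.576.
Revised power = Φ(δ − 2.576) + Φ(−δ − 2.576) = Φ(0.001) + Φ(-5.153) = 0.5006 + 0.0000 = 0.5006.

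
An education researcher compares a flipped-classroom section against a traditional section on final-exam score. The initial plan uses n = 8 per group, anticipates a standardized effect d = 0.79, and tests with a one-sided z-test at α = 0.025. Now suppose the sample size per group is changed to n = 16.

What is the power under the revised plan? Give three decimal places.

Power ≈ 0.608

With n = 16 per group: δ = d·√(n/2) = 0.79 × √(16/2) = 2.2345. Critical value z_{0.025} = 1.960.
Revised power = P(Z > 1.960 − δ) = Φ(0.274) = 0.6081.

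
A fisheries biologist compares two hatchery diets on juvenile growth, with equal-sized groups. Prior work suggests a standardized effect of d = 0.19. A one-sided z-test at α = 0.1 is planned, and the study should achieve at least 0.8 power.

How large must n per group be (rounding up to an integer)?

n = 250 per group

Set Φ(δ − 1.282) = 0.8; then δ − 1.282 = Φ⁻¹(0.8) = 0.842, giving δ = 2.123.
δ = d·√(n/2) ⇒ n = 2(δ/d)² = 2 × (2.123 / 0.19)² = 249.74.
Rounding up, n = 250 per group.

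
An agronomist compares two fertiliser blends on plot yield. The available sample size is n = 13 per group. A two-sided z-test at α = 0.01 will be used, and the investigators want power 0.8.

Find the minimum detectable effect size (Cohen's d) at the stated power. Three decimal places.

Need Φ(δ − 2.576) = 0.8, so δ = 2.576 + 0.842 = 3.417.
(The second rejection-region term Φ(−δ − z_{α/2}) is negligible and dropped.)
δ = d·√(n/2) ⇒ d = δ/√(n/2) = 3.417/√(13/2) = 1.3404.

d ≈ 1.340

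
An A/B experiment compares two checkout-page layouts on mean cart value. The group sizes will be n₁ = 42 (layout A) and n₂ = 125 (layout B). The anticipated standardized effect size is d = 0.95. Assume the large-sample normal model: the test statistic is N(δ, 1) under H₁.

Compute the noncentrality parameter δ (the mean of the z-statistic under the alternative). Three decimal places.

The noncentrality parameter scales effect size by the design's sample-size factor: δ = d / √(1/n₁ + 1/n₂) = 0.95 / √(1/42 + 1/125) = 5.3265

δ ≈ 5.327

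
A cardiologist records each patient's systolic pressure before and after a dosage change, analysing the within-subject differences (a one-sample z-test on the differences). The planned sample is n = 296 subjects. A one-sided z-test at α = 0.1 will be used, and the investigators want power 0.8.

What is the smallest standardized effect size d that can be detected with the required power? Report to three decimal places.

d ≈ 0.123

Need Φ(δ − 1.282) = 0.8, so δ = 1.282 + 0.842 = 2.123.
δ = d·√n ⇒ d = δ/√n = 2.123/√296 = 0.1234.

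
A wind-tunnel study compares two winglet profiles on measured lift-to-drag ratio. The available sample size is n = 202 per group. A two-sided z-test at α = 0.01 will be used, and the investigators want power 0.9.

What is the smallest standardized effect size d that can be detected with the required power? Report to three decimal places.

Need Φ(δ − 2.576) = 0.9, so δ = 2.576 + 1.282 = 3.857.
(The second rejection-region term Φ(−δ − z_{α/2}) is negligible and dropped.)
δ = d·√(n/2) ⇒ d = δ/√(n/2) = 3.857/√(202/2) = 0.3838.

d ≈ 0.384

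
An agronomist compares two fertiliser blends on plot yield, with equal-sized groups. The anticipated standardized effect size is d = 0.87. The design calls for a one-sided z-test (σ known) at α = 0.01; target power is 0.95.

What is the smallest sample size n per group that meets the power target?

Set Φ(δ − 2.326) = 0.95; then δ − 2.326 = Φ⁻¹(0.95) = 1.645, giving δ = 3.971.
δ = d·√(n/2) ⇒ n = 2(δ/d)² = 2 × (3.971 / 0.87)² = 41.67.
Round up to the next whole unit.

n = 42 per group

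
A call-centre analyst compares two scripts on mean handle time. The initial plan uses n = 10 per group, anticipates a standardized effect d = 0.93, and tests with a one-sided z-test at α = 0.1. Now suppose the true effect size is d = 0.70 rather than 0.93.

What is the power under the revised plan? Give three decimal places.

Power ≈ 0.612

With d = 0.70: δ = d·√(n/2) = 0.70 × √(10/2) = 1.5652. Critical value z_{0.1} = 1.282.
Revised power = Φ(δ − 1.282) = Φ(0.284) = 0.6117.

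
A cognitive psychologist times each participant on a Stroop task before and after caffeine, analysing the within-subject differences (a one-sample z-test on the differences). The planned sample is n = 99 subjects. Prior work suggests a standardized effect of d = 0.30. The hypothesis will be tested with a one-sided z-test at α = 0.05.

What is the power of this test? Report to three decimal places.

Noncentrality parameter: δ = d·√n = 0.30 × √99 = 2.9850
One-sided α = 0.05 → critical value z_{0.05} = 1.645.
Power = P(Z > 1.645 − δ) = Φ(1.340) = 0.9099.

Power ≈ 0.910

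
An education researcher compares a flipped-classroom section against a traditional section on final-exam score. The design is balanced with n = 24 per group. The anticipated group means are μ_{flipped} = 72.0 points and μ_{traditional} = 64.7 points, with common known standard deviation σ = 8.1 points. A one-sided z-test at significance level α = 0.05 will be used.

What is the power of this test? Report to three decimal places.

Power ≈ 0.930

Standardized effect: d = |μ_{flipped} − μ_{traditional}| / σ = |72.0 − 64.7| / 8.1 = 0.9012
Noncentrality parameter: δ = d·√(n/2) = 0.9012 × √(24/2) = 3.1220
One-sided α = 0.05 → critical value z_{0.05} = 1.645.
Power = P(Z > 1.645 − δ) = Φ(1.477) = 0.9302.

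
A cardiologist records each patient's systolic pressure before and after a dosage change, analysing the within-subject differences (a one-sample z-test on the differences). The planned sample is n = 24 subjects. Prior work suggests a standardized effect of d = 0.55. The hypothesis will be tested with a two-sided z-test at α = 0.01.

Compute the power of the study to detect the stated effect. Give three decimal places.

Noncentrality parameter: δ = d·√n = 0.55 × √24 = 2.6944
Two-sided α = 0.01 → critical value z_{0.005} = 2.576.
Power = Φ(δ − 2.576) + Φ(−δ − 2.576) = Φ(0.119) + Φ(-5.270) = 0.5472 + 0.0000 = 0.5472.

Power ≈ 0.547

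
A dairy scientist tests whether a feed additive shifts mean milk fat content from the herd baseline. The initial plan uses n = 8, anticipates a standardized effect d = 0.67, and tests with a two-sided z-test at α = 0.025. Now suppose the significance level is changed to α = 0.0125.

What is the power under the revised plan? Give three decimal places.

Power ≈ 0.273

δ = d·√n = 0.67 × √8 = 1.8950 (unchanged). New critical value: z_{0.0063} = 2.498.
Revised power = Φ(δ − 2.498) + Φ(−δ − 2.498) = Φ(-0.603) + Φ(-4.393) = 0.2734 + 0.0000 = 0.2734.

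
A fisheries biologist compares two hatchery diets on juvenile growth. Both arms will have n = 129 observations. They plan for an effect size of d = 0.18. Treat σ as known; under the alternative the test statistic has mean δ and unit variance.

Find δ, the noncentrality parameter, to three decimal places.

δ ≈ 1.446

δ = d·√(n/2) = 0.18 × √(129/2) = 1.4456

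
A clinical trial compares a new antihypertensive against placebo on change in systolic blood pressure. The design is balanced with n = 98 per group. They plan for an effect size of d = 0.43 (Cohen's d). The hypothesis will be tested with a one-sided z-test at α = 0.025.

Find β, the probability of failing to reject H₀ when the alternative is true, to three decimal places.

Noncentrality parameter: δ = d·√(n/2) = 0.43 × √(98/2) = 3.0100
One-sided α = 0.025 → critical value z_{0.025} = 1.960.
Power = Φ(δ − 1.960) = Φ(1.050) = 0.8531.
Type II error: β = 1 − power = 1 − 0.8531 = 0.1469.

β ≈ 0.147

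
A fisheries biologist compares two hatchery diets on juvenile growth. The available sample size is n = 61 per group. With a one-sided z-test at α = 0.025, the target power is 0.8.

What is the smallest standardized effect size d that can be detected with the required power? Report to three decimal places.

Required noncentrality: δ = z_{0.025} + z_{0.20} = 1.960 + 0.842 = 2.802.
δ = d·√(n/2) ⇒ d = δ/√(n/2) = 2.802/√(61/2) = 0.5073.

d ≈ 0.507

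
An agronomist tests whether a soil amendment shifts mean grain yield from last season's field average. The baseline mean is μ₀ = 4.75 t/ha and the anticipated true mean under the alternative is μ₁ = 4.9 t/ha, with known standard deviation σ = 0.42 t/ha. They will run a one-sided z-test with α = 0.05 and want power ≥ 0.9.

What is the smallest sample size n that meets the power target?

Standardized effect: d = |μ₁ − μ₀| / σ = |4.9 − 4.75| / 0.42 = 0.3571
Set Φ(δ − 1.645) = 0.9; then δ − 1.645 = Φ⁻¹(0.9) = 1.282, giving δ = 2.926.
δ = d·√n ⇒ n = (δ/d)² = (2.926 / 0.3571)² = 67.14.
Rounding up, n = 68.

n = 68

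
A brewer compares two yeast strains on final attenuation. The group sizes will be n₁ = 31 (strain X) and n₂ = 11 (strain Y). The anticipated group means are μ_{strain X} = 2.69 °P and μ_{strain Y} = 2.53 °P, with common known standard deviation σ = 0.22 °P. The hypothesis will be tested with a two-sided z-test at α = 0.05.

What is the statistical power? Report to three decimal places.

Power ≈ 0.545

Standardized effect: d = |μ_{strain X} − μ_{strain Y}| / σ = |2.69 − 2.53| / 0.22 = 0.7273
Noncentrality parameter: δ = d / √(1/n₁ + 1/n₂) = 0.7273 / √(1/31 + 1/11) = 2.0723
Critical value for a two-sided test at α = 0.05: z_{α/2} = 1.960.
Power = Φ(δ − 1.960) + Φ(−δ − 1.960) = Φ(0.112) + Φ(-4.032) = 0.5447 + 0.0000 = 0.5447.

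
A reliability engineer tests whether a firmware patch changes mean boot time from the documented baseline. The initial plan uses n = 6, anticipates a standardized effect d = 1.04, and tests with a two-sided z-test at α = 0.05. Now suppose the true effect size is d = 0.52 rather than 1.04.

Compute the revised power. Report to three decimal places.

With d = 0.52: δ = d·√n = 0.52 × √6 = 1.2737. Critical value z_{0.025} = 1.960.
Revised power = Φ(δ − 1.960) + Φ(−δ − 1.960) = Φ(-0.686) + Φ(-3.234) = 0.2463 + 0.0006 = 0.2469.

Power ≈ 0.247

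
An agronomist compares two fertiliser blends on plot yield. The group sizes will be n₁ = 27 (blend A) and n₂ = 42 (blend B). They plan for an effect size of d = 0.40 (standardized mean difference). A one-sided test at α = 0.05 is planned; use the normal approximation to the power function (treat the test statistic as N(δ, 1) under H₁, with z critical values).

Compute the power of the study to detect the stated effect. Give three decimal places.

Noncentrality parameter: δ = d / √(1/n₁ + 1/n₂) = 0.40 / √(1/27 + 1/42) = 1.6216
One-sided α = 0.05 → critical value z_{0.05} = 1.645.
Power = Φ(δ − 1.645) = Φ(-0.023) = 0.4907.

Power ≈ 0.491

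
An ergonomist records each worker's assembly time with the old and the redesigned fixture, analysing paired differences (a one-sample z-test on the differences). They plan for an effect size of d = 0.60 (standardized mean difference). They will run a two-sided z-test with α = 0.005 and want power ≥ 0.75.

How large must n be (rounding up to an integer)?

n = 34

Set Φ(δ − 2.807) = 0.75; then δ − 2.807 = Φ⁻¹(0.75) = 0.674, giving δ = 3.482.
(The Φ(−δ − z_{α/2}) term is vanishingly small for δ > 0 and is dropped in the standard sample-size formula.)
δ = d·√n ⇒ n = (δ/d)² = (3.482 / 0.60)² = 33.67.
Round up to the next whole unit.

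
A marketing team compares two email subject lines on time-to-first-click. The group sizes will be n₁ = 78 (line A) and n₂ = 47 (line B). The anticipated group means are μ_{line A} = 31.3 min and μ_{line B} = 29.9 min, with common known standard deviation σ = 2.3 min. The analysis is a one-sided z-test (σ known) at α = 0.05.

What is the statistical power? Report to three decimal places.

Standardized effect: d = |μ_{line A} − μ_{line B}| / σ = |31.3 − 29.9| / 2.3 = 0.6087
Noncentrality parameter: δ = d / √(1/n₁ + 1/n₂) = 0.6087 / √(1/78 + 1/47) = 3.2964
Critical value for a one-sided test at α = 0.05: z_α = 1.645.
Power = Φ(δ − 1.645) = Φ(1.652) = 0.9507.

Power ≈ 0.951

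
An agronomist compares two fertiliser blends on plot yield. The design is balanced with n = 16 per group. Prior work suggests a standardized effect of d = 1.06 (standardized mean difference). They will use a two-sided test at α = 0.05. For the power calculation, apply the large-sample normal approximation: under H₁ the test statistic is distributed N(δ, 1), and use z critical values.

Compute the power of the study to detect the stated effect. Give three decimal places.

Noncentrality parameter: δ = d·√(n/2) = 1.06 × √(16/2) = 2.9981
Critical value for a two-sided test at α = 0.05: z_{α/2} = 1.960.
Power = Φ(δ − 1.960) + Φ(−δ − 1.960) = Φ(1.038) + Φ(-4.958) = 0.8504 + 0.0000 = 0.8504.

Power ≈ 0.850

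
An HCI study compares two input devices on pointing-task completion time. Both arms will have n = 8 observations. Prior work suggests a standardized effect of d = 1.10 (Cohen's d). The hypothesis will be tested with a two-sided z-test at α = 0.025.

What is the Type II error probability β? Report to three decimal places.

β ≈ 0.517

Noncentrality parameter: δ = d·√(n/2) = 1.10 × √(8/2) = 2.2000
Critical value for a two-sided test at α = 0.025: z_{α/2} = 2.241.
Power = Φ(δ − 2.241) + Φ(−δ − 2.241) = Φ(-0.041) + Φ(-4.441) = 0.4835 + 0.0000 = 0.4835.
Type II error: β = 1 − power = 1 − 0.4835 = 0.5165.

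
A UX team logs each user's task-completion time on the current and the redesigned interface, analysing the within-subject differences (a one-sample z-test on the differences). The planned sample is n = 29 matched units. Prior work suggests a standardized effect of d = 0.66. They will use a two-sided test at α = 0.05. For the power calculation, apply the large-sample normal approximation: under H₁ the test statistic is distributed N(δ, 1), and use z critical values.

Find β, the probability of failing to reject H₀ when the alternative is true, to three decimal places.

β ≈ 0.055

Noncentrality parameter: δ = d·√n = 0.66 × √29 = 3.5542
Two-sided α = 0.05 → critical value z_{0.025} = 1.960.
Power = Φ(δ − 1.960) + Φ(−δ − 1.960) = Φ(1.594) + Φ(-5.514) = 0.9446 + 0.0000 = 0.9446.
Type II error: β = 1 − power = 1 − 0.9446 = 0.0554.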